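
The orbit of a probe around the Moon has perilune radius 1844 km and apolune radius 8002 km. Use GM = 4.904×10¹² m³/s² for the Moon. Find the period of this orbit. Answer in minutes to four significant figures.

T ≈ 516.5 minutes

Semi-major axis a = (r_p + r_a)/2 = (1844.0 + 8002.0)/2 = 4923.0 km = 4.923×10⁶ m.
By Kepler's third law T = 2π√(a³/μ) = 2π × 4.933×10³ = 3.099×10⁴ s.
= 516.5 minutes.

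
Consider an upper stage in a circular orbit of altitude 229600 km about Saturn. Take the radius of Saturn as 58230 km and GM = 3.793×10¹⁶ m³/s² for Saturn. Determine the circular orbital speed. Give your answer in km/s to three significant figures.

v ≈ 11.5 km/s

r = 58230 + 229600 = 287830 km = 2.8783×10⁸ m.
For a circular orbit v = √(μ/r) = √(3.793×10¹⁶ / 2.878×10⁸) = √(1.318×10⁸) = 11480 m/s.
That is 11.48 km/s.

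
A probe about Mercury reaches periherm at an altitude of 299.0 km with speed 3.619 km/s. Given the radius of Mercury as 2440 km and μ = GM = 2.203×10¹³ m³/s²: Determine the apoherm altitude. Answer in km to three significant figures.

r_p = 2440 + 299.0 = 2739.0 km = 2.739×10⁶ m.
Specific energy ε = v²/2 − μ/r = -1.495×10⁶ J/kg, so a = −μ/(2ε) = 7.370×10⁶ m.
The apsides satisfy r_p + r_a = 2a, so the apoherm radius is 2a − r_p = 1.200×10⁷ m = 12002 km.
Apoherm altitude = 12002 − 2440 = 9561.7 km.

apoherm altitude ≈ 9560 km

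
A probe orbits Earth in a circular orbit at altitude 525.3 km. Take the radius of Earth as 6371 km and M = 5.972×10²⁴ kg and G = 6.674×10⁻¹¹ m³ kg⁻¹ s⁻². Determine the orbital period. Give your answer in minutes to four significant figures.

μ = GM = 6.674×10⁻¹¹ × 5.972×10²⁴ = 3.986×10¹⁴ m³/s².
r = 6371 + 525.3 = 6896.3 km = 6.8963×10⁶ m.
Kepler's third law: T = 2π√(r³/μ) = 2π√((6.896×10⁶)³ / 3.986×10¹⁴).
r³/μ = 8.229×10⁵ s², so T = 2π × 9.071×10² = 5.700×10³ s.
Converting: 5.700×10³ s ÷ 60.00 = 94.99 minutes.

T ≈ 94.99 minutes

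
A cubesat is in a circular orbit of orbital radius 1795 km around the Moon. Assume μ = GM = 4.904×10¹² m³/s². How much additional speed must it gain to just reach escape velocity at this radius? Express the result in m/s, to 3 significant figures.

r = 1795 km = 1.795×10⁶ m.
Circular speed v_c = √(μ/r) = 1653 m/s.
Escape speed v_esc = √(2μ/r) = √2 × v_c = 2338 m/s.
Δv = v_esc − v_c = 684.6 m/s.

Δv ≈ 685 m/s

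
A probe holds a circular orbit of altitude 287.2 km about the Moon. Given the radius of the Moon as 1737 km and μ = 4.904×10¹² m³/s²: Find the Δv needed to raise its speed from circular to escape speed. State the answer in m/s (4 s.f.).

Δv ≈ 644.7 m/s

r = 1737 + 287.2 = 2024.2 km = 2.0242×10⁶ m.
Circular speed v_c = √(μ/r) = 1556 m/s.
Escape speed v_esc = √(2μ/r) = √2 × v_c = 2201 m/s.
Δv = v_esc − v_c = 644.7 m/s.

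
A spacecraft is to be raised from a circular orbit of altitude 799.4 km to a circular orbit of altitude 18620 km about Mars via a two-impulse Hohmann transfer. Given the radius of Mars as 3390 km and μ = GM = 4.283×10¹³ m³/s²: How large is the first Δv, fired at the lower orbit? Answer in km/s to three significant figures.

Δv ≈ 0.947 km/s

r₁ = 3390 + 799.4 = 4189.4 km = 4.1894×10⁶ m.
r₂ = 3390 + 18620 = 22010 km = 2.2010×10⁷ m.
Transfer ellipse a_t = (r₁ + r₂)/2 = 1.310×10⁷ m.
At r₁: circular v_c1 = √(μ/r₁) = 3197 m/s; transfer-periapsis v_p = √[μ(2/r₁ − 1/a_t)] = 4145 m/s.
Δv₁ = v_p − v_c1 = 947.1 m/s.
= 0.9471 km/s.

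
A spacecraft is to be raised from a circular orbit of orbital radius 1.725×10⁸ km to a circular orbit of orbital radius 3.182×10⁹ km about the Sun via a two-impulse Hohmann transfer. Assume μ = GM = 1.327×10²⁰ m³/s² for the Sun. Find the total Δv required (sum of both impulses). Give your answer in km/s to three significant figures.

r₁ = 1.725×10⁸ km = 1.725×10¹¹ m.
r₂ = 3.182×10⁹ km = 3.182×10¹² m.
Transfer ellipse a_t = (r₁ + r₂)/2 = 1.677×10¹² m.
At r₁: circular v_c1 = √(μ/r₁) = 27740 m/s; transfer-perihelion v_p = √[μ(2/r₁ − 1/a_t)] = 38200 m/s.
Δv₁ = v_p − v_c1 = 10470 m/s.
At r₂: circular v_c2 = √(μ/r₂) = 6458 m/s; transfer-aphelion v_a = √[μ(2/r₂ − 1/a_t)] = 2071 m/s.
Δv₂ = v_c2 − v_a = 4387 m/s.
Total Δv = Δv₁ + Δv₂ = 14850 m/s = 14.85 km/s.

Δv_total ≈ 14.9 km/s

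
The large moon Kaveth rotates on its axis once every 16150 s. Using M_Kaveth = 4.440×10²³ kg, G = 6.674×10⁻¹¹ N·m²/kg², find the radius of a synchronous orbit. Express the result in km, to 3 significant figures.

μ = GM = 6.674×10⁻¹¹ × 4.440×10²³ = 2.963×10¹³ m³/s².
A synchronous orbit has period T, so by Kepler's third law a = (μT²/4π²)^(1/3).
μT²/4π² = 2.963×10¹³ × (1.615×10⁴)² / 39.48 = 1.958×10²⁰ m³.
a = 5.807×10⁶ m = 5806.5 km.

r_sync ≈ 5810 km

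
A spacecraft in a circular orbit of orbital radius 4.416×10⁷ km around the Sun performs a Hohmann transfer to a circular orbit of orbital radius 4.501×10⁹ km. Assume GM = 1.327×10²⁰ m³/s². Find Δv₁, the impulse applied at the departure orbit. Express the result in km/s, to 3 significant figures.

r₁ = 4.416×10⁷ km = 4.416×10¹⁰ m.
r₂ = 4.501×10⁹ km = 4.501×10¹² m.
Transfer ellipse a_t = (r₁ + r₂)/2 = 2.273×10¹² m.
At r₁: circular v_c1 = √(μ/r₁) = 54820 m/s; transfer-perihelion v_p = √[μ(2/r₁ − 1/a_t)] = 77150 m/s.
Δv₁ = v_p − v_c1 = 22330 m/s.
= 22.33 km/s.

Δv ≈ 22.3 km/s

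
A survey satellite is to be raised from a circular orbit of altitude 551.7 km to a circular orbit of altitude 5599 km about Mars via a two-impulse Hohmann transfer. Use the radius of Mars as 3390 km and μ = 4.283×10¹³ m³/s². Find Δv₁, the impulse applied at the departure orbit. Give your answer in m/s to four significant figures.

r₁ = 3390 + 551.7 = 3941.7 km = 3.9417×10⁶ m.
r₂ = 3390 + 5599 = 8989.0 km = 8.9890×10⁶ m.
Transfer ellipse a_t = (r₁ + r₂)/2 = 6.465×10⁶ m.
At r₁: circular v_c1 = √(μ/r₁) = 3296 m/s; transfer-periapsis v_p = √[μ(2/r₁ − 1/a_t)] = 3887 m/s.
Δv₁ = v_p − v_c1 = 590.5 m/s.

Δv ≈ 590.5 m/s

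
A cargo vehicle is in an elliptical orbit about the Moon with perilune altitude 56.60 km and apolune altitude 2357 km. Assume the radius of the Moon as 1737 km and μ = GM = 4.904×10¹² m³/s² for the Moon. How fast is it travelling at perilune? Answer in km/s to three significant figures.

r_p = 1737 + 56.60 = 1793.6 km = 1.7936×10⁶ m.
r_a = 1737 + 2357 = 4094.0 km = 4.0940×10⁶ m.
Semi-major axis a = (r_p + r_a)/2 = 2943.8 km = 2.944×10⁶ m.
Vis-viva: v² = μ(2/r − 1/a) = 4.904×10¹² × (1.115×10⁻⁶ − 3.397×10⁻⁷) = 3.802×10⁶ m²/s².
v = 1950 m/s = 1.950 km/s.

v ≈ 1.95 km/s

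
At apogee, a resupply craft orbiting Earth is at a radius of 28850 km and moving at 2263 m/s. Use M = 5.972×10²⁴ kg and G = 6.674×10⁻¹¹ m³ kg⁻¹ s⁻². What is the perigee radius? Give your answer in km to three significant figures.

perigee radius ≈ 6560 km

μ = GM = 6.674×10⁻¹¹ × 5.972×10²⁴ = 3.986×10¹⁴ m³/s².
r_a = 2.885×10⁷ m.
Specific energy ε = v²/2 − μ/r = -1.125×10⁷ J/kg, so a = −μ/(2ε) = 1.771×10⁷ m.
The apsides satisfy r_p + r_a = 2a, so the perigee radius is 2a − r_a = 6.564×10⁶ m = 6563.7 km.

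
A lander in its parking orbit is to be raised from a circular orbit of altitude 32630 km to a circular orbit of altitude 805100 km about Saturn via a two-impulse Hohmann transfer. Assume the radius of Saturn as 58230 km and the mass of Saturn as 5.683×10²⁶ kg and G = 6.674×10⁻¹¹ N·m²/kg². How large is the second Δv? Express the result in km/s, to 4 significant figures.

Δv ≈ 3.736 km/s

μ = GM = 6.674×10⁻¹¹ × 5.683×10²⁶ = 3.793×10¹⁶ m³/s².
r₁ = 58230 + 32630 = 90860 km = 9.0860×10⁷ m.
r₂ = 58230 + 805100 = 863330 km = 8.6333×10⁸ m.
Transfer ellipse a_t = (r₁ + r₂)/2 = 4.771×10⁸ m.
At r₁: circular v_c1 = √(μ/r₁) = 20430 m/s; transfer-perikrone v_p = √[μ(2/r₁ − 1/a_t)] = 27480 m/s.
At r₂: circular v_c2 = √(μ/r₂) = 6628 m/s; transfer-apokrone v_a = √[μ(2/r₂ − 1/a_t)] = 2893 m/s.
Δv₂ = v_c2 − v_a = 3736 m/s.
= 3.736 km/s.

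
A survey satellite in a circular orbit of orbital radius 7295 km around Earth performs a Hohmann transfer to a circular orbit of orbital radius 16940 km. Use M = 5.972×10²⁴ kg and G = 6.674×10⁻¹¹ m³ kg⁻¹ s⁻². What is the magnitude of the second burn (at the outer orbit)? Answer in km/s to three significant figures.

μ = GM = 6.674×10⁻¹¹ × 5.972×10²⁴ = 3.986×10¹⁴ m³/s².
r₁ = 7295 km = 7.295×10⁶ m.
r₂ = 16940 km = 1.694×10⁷ m.
Transfer ellipse a_t = (r₁ + r₂)/2 = 1.212×10⁷ m.
At r₁: circular v_c1 = √(μ/r₁) = 7392 m/s; transfer-perigee v_p = √[μ(2/r₁ − 1/a_t)] = 8740 m/s.
At r₂: circular v_c2 = √(μ/r₂) = 4851 m/s; transfer-apogee v_a = √[μ(2/r₂ − 1/a_t)] = 3764 m/s.
Δv₂ = v_c2 − v_a = 1087 m/s.
= 1.087 km/s.

Δv ≈ 1.09 km/s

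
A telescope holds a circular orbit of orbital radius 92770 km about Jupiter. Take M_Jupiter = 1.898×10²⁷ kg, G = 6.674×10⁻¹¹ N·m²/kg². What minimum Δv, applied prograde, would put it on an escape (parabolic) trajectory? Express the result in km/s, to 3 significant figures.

μ = GM = 6.674×10⁻¹¹ × 1.898×10²⁷ = 1.267×10¹⁷ m³/s².
r = 92770 km = 9.277×10⁷ m.
Circular speed v_c = √(μ/r) = 36950 m/s.
Escape speed v_esc = √(2μ/r) = √2 × v_c = 52260 m/s.
Δv = v_esc − v_c = 15310 m/s = 15.31 km/s.

Δv ≈ 15.3 km/s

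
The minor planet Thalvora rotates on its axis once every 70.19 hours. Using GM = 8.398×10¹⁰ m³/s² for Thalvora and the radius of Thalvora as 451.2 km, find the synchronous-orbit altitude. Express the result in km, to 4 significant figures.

T = 70.19 hours = 2.527×10⁵ s.
A synchronous orbit has period T, so by Kepler's third law a = (μT²/4π²)^(1/3).
μT²/4π² = 8.398×10¹⁰ × (2.527×10⁵)² / 39.48 = 1.358×10²⁰ m³.
a = 5.140×10⁶ m = 5140.3 km.
Altitude h = a − R = 5140.3 − 451.2 = 4689.1 km.

h_sync ≈ 4689 km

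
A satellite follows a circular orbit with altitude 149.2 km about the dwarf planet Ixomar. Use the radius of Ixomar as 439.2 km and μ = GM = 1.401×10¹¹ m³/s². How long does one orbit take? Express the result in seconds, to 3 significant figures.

T ≈ 7580 seconds

r = 439.2 + 149.2 = 588.40 km = 5.8840×10⁵ m.
Kepler's third law: T = 2π√(r³/μ) = 2π√((5.884×10⁵)³ / 1.401×10¹¹).
r³/μ = 1.454×10⁶ s², so T = 2π × 1.206×10³ = 7.577×10³ s.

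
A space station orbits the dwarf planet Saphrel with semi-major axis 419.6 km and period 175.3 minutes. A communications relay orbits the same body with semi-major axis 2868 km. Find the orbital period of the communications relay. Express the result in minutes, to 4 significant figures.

Kepler's third law: T² ∝ a³, so T₂ = T₁ (a₂/a₁)^(3/2).
a₂/a₁ = 6.835, (a₂/a₁)^(3/2) = 17.87.
T₂ = 175.3 × 17.87 = 3133 minutes.

T₂ ≈ 3133 minutes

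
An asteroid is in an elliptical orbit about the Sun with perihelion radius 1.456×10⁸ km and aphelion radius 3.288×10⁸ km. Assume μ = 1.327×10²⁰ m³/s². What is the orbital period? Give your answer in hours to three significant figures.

T ≈ 17500 hours

Semi-major axis a = (r_p + r_a)/2 = (1.4560×10⁸ + 3.2880×10⁸)/2 = 2.3720×10⁸ km = 2.372×10¹¹ m.
By Kepler's third law T = 2π√(a³/μ) = 2π × 1.003×10⁷ = 6.301×10⁷ s.
= 17500 hours.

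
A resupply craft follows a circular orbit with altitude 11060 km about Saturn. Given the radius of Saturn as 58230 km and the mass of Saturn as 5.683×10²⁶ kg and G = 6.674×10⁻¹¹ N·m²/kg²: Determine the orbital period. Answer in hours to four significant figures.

T ≈ 5.169 hours

μ = GM = 6.674×10⁻¹¹ × 5.683×10²⁶ = 3.793×10¹⁶ m³/s².
r = 58230 + 11060 = 69290 km = 6.9290×10⁷ m.
Kepler's third law: T = 2π√(r³/μ) = 2π√((6.929×10⁷)³ / 3.793×10¹⁶).
r³/μ = 8.771×10⁶ s², so T = 2π × 2.962×10³ = 1.861×10⁴ s.
Converting: 1.861×10⁴ s ÷ 3600 = 5.169 hours.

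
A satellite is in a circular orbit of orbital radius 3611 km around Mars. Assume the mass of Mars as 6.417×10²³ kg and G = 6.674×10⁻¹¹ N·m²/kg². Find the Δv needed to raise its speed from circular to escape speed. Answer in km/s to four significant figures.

Δv ≈ 1.426 km/s

μ = GM = 6.674×10⁻¹¹ × 6.417×10²³ = 4.283×10¹³ m³/s².
r = 3611 km = 3.611×10⁶ m.
Circular speed v_c = √(μ/r) = 3444 m/s.
Escape speed v_esc = √(2μ/r) = √2 × v_c = 4870 m/s.
Δv = v_esc − v_c = 1426 m/s = 1.426 km/s.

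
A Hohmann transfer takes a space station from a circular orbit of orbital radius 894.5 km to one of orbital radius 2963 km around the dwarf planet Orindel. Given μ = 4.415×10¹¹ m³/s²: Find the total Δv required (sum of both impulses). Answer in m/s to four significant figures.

Δv_total ≈ 291.4 m/s

r₁ = 894.5 km = 8.945×10⁵ m.
r₂ = 2963 km = 2.963×10⁶ m.
Transfer ellipse a_t = (r₁ + r₂)/2 = 1.929×10⁶ m.
At r₁: circular v_c1 = √(μ/r₁) = 702.5 m/s; transfer-periapsis v_p = √[μ(2/r₁ − 1/a_t)] = 870.8 m/s.
Δv₁ = v_p − v_c1 = 168.2 m/s.
At r₂: circular v_c2 = √(μ/r₂) = 386.0 m/s; transfer-apoapsis v_a = √[μ(2/r₂ − 1/a_t)] = 262.9 m/s.
Δv₂ = v_c2 − v_a = 123.1 m/s.
Total Δv = Δv₁ + Δv₂ = 291.4 m/s.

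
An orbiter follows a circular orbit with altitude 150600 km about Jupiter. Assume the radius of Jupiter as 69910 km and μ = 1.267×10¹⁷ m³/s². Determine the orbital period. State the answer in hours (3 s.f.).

r = 69910 + 150600 = 220510 km = 2.2051×10⁸ m.
Kepler's third law: T = 2π√(r³/μ) = 2π√((2.205×10⁸)³ / 1.267×10¹⁷).
r³/μ = 8.463×10⁷ s², so T = 2π × 9.199×10³ = 5.780×10⁴ s.
Converting: 5.780×10⁴ s ÷ 3600 = 16.06 hours.

T ≈ 16.1 hours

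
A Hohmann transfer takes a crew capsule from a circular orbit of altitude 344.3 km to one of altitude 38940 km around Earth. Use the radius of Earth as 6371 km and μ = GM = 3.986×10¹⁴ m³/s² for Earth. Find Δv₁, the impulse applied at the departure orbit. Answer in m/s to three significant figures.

r₁ = 6371 + 344.3 = 6715.3 km = 6.7153×10⁶ m.
r₂ = 6371 + 38940 = 45311 km = 4.5311×10⁷ m.
Transfer ellipse a_t = (r₁ + r₂)/2 = 2.601×10⁷ m.
At r₁: circular v_c1 = √(μ/r₁) = 7704 m/s; transfer-perigee v_p = √[μ(2/r₁ − 1/a_t)] = 10170 m/s.
Δv₁ = v_p − v_c1 = 2464 m/s.

Δv ≈ 2460 m/s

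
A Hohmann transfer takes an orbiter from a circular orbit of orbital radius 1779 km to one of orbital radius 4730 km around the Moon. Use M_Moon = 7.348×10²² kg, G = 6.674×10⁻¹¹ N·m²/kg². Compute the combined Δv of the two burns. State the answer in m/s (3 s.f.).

Δv_total ≈ 607 m/s

μ = GM = 6.674×10⁻¹¹ × 7.348×10²² = 4.904×10¹² m³/s².
r₁ = 1779 km = 1.779×10⁶ m.
r₂ = 4730 km = 4.730×10⁶ m.
Transfer ellipse a_t = (r₁ + r₂)/2 = 3.254×10⁶ m.
At r₁: circular v_c1 = √(μ/r₁) = 1660 m/s; transfer-perilune v_p = √[μ(2/r₁ − 1/a_t)] = 2002 m/s.
Δv₁ = v_p − v_c1 = 341.3 m/s.
At r₂: circular v_c2 = √(μ/r₂) = 1018 m/s; transfer-apolune v_a = √[μ(2/r₂ − 1/a_t)] = 752.8 m/s.
Δv₂ = v_c2 − v_a = 265.4 m/s.
Total Δv = Δv₁ + Δv₂ = 606.7 m/s.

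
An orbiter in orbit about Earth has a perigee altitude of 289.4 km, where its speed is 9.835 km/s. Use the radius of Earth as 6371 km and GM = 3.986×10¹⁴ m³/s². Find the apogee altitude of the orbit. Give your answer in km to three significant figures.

r_p = 6371 + 289.4 = 6660.4 km = 6.660×10⁶ m.
Specific energy ε = v²/2 − μ/r = -1.148×10⁷ J/kg, so a = −μ/(2ε) = 1.736×10⁷ m.
The apsides satisfy r_p + r_a = 2a, so the apogee radius is 2a − r_p = 2.805×10⁷ m = 28053 km.
Apogee altitude = 28053 − 6371 = 21682 km.

apogee altitude ≈ 21700 km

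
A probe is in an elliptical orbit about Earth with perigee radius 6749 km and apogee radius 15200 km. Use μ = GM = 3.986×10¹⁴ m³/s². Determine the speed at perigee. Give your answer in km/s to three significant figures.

Semi-major axis a = (r_p + r_a)/2 = 10974 km = 1.097×10⁷ m.
Vis-viva: v² = μ(2/r − 1/a) = 3.986×10¹⁴ × (2.963×10⁻⁷ − 9.112×10⁻⁸) = 8.180×10⁷ m²/s².
v = 9044 m/s = 9.044 km/s.

v ≈ 9.04 km/s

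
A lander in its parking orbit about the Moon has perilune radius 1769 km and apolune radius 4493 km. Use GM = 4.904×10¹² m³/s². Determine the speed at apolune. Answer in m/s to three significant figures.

v ≈ 785 m/s

Semi-major axis a = (r_p + r_a)/2 = 3131.0 km = 3.131×10⁶ m.
Vis-viva: v² = μ(2/r − 1/a) = 4.904×10¹² × (4.451×10⁻⁷ − 3.194×10⁻⁷) = 6.167×10⁵ m²/s².
v = 785.3 m/s.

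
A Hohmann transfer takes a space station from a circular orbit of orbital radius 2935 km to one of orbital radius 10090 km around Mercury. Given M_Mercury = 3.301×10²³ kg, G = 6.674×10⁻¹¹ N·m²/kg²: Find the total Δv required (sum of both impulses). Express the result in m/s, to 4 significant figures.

μ = GM = 6.674×10⁻¹¹ × 3.301×10²³ = 2.203×10¹³ m³/s².
r₁ = 2935 km = 2.935×10⁶ m.
r₂ = 10090 km = 1.009×10⁷ m.
Transfer ellipse a_t = (r₁ + r₂)/2 = 6.512×10⁶ m.
At r₁: circular v_c1 = √(μ/r₁) = 2740 m/s; transfer-periherm v_p = √[μ(2/r₁ − 1/a_t)] = 3410 m/s.
Δv₁ = v_p − v_c1 = 670.5 m/s.
At r₂: circular v_c2 = √(μ/r₂) = 1478 m/s; transfer-apoherm v_a = √[μ(2/r₂ − 1/a_t)] = 992.0 m/s.
Δv₂ = v_c2 − v_a = 485.7 m/s.
Total Δv = Δv₁ + Δv₂ = 1156 m/s.

Δv_total ≈ 1156 m/s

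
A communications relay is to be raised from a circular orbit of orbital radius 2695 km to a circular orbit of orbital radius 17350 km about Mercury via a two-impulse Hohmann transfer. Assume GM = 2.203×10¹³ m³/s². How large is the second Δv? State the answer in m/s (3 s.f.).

r₁ = 2695 km = 2.695×10⁶ m.
r₂ = 17350 km = 1.735×10⁷ m.
Transfer ellipse a_t = (r₁ + r₂)/2 = 1.002×10⁷ m.
At r₁: circular v_c1 = √(μ/r₁) = 2859 m/s; transfer-periherm v_p = √[μ(2/r₁ − 1/a_t)] = 3762 m/s.
At r₂: circular v_c2 = √(μ/r₂) = 1127 m/s; transfer-apoherm v_a = √[μ(2/r₂ − 1/a_t)] = 584.3 m/s.
Δv₂ = v_c2 − v_a = 542.5 m/s.

Δv ≈ 543 m/s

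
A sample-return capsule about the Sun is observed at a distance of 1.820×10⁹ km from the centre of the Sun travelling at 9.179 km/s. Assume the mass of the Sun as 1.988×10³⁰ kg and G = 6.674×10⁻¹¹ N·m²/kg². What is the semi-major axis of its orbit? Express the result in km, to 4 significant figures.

μ = GM = 6.674×10⁻¹¹ × 1.988×10³⁰ = 1.327×10²⁰ m³/s².
r = 1.820×10¹² m.
Specific orbital energy ε = v²/2 − μ/r = (9179)²/2 − 1.327×10²⁰/1.820×10¹² = -3.077×10⁷ J/kg.
Since ε = −μ/(2a), a = −μ/(2ε) = 2.156×10¹² m = 2.1557×10⁹ km.

a ≈ 2.156×10⁹ km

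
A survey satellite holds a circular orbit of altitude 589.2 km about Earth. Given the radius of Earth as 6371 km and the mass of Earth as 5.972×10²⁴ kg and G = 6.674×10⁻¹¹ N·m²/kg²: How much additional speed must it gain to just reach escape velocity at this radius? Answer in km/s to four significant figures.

μ = GM = 6.674×10⁻¹¹ × 5.972×10²⁴ = 3.986×10¹⁴ m³/s².
r = 6371 + 589.2 = 6960.2 km = 6.9602×10⁶ m.
Circular speed v_c = √(μ/r) = 7567 m/s.
Escape speed v_esc = √(2μ/r) = √2 × v_c = 10700 m/s.
Δv = v_esc − v_c = 3134 m/s = 3.134 km/s.

Δv ≈ 3.134 km/s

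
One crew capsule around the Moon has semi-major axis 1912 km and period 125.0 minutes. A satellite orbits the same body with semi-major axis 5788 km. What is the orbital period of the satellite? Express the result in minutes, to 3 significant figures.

Kepler's third law: T² ∝ a³, so T₂ = T₁ (a₂/a₁)^(3/2).
a₂/a₁ = 3.027, (a₂/a₁)^(3/2) = 5.267.
T₂ = 125.0 × 5.267 = 658.4 minutes.

T₂ ≈ 658 minutes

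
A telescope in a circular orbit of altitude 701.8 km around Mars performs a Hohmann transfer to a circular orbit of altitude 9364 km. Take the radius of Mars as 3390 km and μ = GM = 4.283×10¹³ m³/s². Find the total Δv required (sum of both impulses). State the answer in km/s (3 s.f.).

Δv_total ≈ 1.30 km/s

r₁ = 3390 + 701.8 = 4091.8 km = 4.0918×10⁶ m.
r₂ = 3390 + 9364 = 12754 km = 1.2754×10⁷ m.
Transfer ellipse a_t = (r₁ + r₂)/2 = 8.423×10⁶ m.
At r₁: circular v_c1 = √(μ/r₁) = 3235 m/s; transfer-periapsis v_p = √[μ(2/r₁ − 1/a_t)] = 3981 m/s.
Δv₁ = v_p − v_c1 = 745.8 m/s.
At r₂: circular v_c2 = √(μ/r₂) = 1833 m/s; transfer-apoapsis v_a = √[μ(2/r₂ − 1/a_t)] = 1277 m/s.
Δv₂ = v_c2 − v_a = 555.3 m/s.
Total Δv = Δv₁ + Δv₂ = 1301 m/s = 1.301 km/s.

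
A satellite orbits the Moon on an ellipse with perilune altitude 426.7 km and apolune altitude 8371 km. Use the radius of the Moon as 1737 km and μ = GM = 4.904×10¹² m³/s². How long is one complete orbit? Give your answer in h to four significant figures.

T ≈ 11.98 h

r_p = 1737 + 426.7 = 2163.7 km = 2.1637×10⁶ m.
r_a = 1737 + 8371 = 10108 km = 1.0108×10⁷ m.
Semi-major axis a = (r_p + r_a)/2 = (2163.7 + 10108)/2 = 6135.9 km = 6.136×10⁶ m.
By Kepler's third law T = 2π√(a³/μ) = 2π × 6.863×10³ = 4.312×10⁴ s.
= 11.98 h.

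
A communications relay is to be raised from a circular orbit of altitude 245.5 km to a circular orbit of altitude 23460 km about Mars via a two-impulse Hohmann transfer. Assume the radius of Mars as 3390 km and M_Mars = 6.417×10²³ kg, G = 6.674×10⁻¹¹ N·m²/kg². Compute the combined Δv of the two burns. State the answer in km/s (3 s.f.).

μ = GM = 6.674×10⁻¹¹ × 6.417×10²³ = 4.283×10¹³ m³/s².
r₁ = 3390 + 245.5 = 3635.5 km = 3.6355×10⁶ m.
r₂ = 3390 + 23460 = 26850 km = 2.6850×10⁷ m.
Transfer ellipse a_t = (r₁ + r₂)/2 = 1.524×10⁷ m.
At r₁: circular v_c1 = √(μ/r₁) = 3432 m/s; transfer-periapsis v_p = √[μ(2/r₁ − 1/a_t)] = 4555 m/s.
Δv₁ = v_p − v_c1 = 1123 m/s.
At r₂: circular v_c2 = √(μ/r₂) = 1263 m/s; transfer-apoapsis v_a = √[μ(2/r₂ − 1/a_t)] = 616.8 m/s.
Δv₂ = v_c2 − v_a = 646.2 m/s.
Total Δv = Δv₁ + Δv₂ = 1769 m/s = 1.769 km/s.

Δv_total ≈ 1.77 km/s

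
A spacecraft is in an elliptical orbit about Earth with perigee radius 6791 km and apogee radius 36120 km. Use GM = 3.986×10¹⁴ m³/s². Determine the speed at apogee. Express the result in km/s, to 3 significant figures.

Semi-major axis a = (r_p + r_a)/2 = 21456 km = 2.146×10⁷ m.
Vis-viva: v² = μ(2/r − 1/a) = 3.986×10¹⁴ × (5.537×10⁻⁸ − 4.661×10⁻⁸) = 3.493×10⁶ m²/s².
v = 1869 m/s = 1.869 km/s.

v ≈ 1.87 km/s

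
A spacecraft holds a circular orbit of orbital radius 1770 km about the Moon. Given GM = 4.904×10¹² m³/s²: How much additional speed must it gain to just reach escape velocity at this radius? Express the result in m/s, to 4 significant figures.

Δv ≈ 689.5 m/s

r = 1770 km = 1.770×10⁶ m.
Circular speed v_c = √(μ/r) = 1665 m/s.
Escape speed v_esc = √(2μ/r) = √2 × v_c = 2354 m/s.
Δv = v_esc − v_c = 689.5 m/s.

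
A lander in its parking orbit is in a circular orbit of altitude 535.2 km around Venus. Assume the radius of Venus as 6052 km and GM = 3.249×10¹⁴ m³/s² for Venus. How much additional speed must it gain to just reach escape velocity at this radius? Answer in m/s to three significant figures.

Δv ≈ 2910 m/s

r = 6052 + 535.2 = 6587.2 km = 6.5872×10⁶ m.
Circular speed v_c = √(μ/r) = 7023 m/s.
Escape speed v_esc = √(2μ/r) = √2 × v_c = 9932 m/s.
Δv = v_esc − v_c = 2909 m/s.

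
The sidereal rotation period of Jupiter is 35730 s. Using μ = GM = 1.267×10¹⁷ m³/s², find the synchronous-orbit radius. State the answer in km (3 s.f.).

r_sync ≈ 1.60×10⁵ km

A synchronous orbit has period T, so by Kepler's third law a = (μT²/4π²)^(1/3).
μT²/4π² = 1.267×10¹⁷ × (3.573×10⁴)² / 39.48 = 4.097×10²⁴ m³.
a = 1.600×10⁸ m = 1.6002×10⁵ km.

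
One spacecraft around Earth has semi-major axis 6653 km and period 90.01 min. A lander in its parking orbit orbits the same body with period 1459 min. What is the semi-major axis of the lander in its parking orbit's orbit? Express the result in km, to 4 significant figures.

Kepler's third law: a³ ∝ T², so a₂ = a₁ (T₂/T₁)^(2/3).
T₂/T₁ = 16.21, (T₂/T₁)^(2/3) = 6.405.
a₂ = 6653 × 6.405 = 42610 km.

a₂ ≈ 42610 km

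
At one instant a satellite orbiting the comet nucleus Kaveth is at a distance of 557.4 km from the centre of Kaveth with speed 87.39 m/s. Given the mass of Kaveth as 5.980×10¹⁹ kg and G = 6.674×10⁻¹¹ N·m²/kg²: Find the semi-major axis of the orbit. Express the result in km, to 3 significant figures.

μ = GM = 6.674×10⁻¹¹ × 5.980×10¹⁹ = 3.991×10⁹ m³/s².
r = 5.574×10⁵ m.
Specific orbital energy ε = v²/2 − μ/r = (87.39)²/2 − 3.991×10⁹/5.574×10⁵ = -3.342×10³ J/kg.
Since ε = −μ/(2a), a = −μ/(2ε) = 5.972×10⁵ m = 597.17 km.

a ≈ 597 km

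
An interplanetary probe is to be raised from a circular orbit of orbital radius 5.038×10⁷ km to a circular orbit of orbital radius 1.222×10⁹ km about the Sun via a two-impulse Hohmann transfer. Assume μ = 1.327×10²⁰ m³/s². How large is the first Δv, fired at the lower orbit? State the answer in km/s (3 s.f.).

r₁ = 5.038×10⁷ km = 5.038×10¹⁰ m.
r₂ = 1.222×10⁹ km = 1.222×10¹² m.
Transfer ellipse a_t = (r₁ + r₂)/2 = 6.362×10¹¹ m.
At r₁: circular v_c1 = √(μ/r₁) = 51320 m/s; transfer-perihelion v_p = √[μ(2/r₁ − 1/a_t)] = 71130 m/s.
Δv₁ = v_p − v_c1 = 19810 m/s.
= 19.81 km/s.

Δv ≈ 19.8 km/s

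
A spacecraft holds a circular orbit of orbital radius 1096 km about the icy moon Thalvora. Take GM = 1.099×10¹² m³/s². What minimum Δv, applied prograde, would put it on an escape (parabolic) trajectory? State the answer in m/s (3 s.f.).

Δv ≈ 415 m/s

r = 1096 km = 1.096×10⁶ m.
Circular speed v_c = √(μ/r) = 1001 m/s.
Escape speed v_esc = √(2μ/r) = √2 × v_c = 1416 m/s.
Δv = v_esc − v_c = 414.8 m/s.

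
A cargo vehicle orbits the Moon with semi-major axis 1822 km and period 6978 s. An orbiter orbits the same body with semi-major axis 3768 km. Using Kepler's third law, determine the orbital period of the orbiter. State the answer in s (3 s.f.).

Kepler's third law: T² ∝ a³, so T₂ = T₁ (a₂/a₁)^(3/2).
a₂/a₁ = 2.068, (a₂/a₁)^(3/2) = 2.974.
T₂ = 6978 × 2.974 = 20750 s.

T₂ ≈ 20800 s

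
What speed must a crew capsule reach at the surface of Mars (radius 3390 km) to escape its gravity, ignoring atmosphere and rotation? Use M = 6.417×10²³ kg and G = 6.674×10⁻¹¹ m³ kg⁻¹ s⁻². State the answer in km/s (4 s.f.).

μ = GM = 6.674×10⁻¹¹ × 6.417×10²³ = 4.283×10¹³ m³/s².
r = R = 3.390×10⁶ m.
Escape speed v_esc = √(2μ/r) = √(2 × 4.283×10¹³ / 3.390×10⁶) = √(2.527×10⁷) = 5027 m/s.
= 5.027 km/s.

v_esc ≈ 5.027 km/s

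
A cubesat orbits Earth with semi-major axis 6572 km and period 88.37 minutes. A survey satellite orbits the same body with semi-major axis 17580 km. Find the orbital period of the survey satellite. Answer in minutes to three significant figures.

T₂ ≈ 387 minutes

Kepler's third law: T² ∝ a³, so T₂ = T₁ (a₂/a₁)^(3/2).
a₂/a₁ = 2.675, (a₂/a₁)^(3/2) = 4.375.
T₂ = 88.37 × 4.375 = 386.6 minutes.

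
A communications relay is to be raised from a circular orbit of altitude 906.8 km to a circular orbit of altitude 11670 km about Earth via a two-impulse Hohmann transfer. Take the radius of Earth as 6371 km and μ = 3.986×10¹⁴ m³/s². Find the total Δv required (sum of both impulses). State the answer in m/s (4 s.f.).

r₁ = 6371 + 906.8 = 7277.8 km = 7.2778×10⁶ m.
r₂ = 6371 + 11670 = 18041 km = 1.8041×10⁷ m.
Transfer ellipse a_t = (r₁ + r₂)/2 = 1.266×10⁷ m.
At r₁: circular v_c1 = √(μ/r₁) = 7401 m/s; transfer-perigee v_p = √[μ(2/r₁ − 1/a_t)] = 8835 m/s.
Δv₁ = v_p − v_c1 = 1434 m/s.
At r₂: circular v_c2 = √(μ/r₂) = 4700 m/s; transfer-apogee v_a = √[μ(2/r₂ − 1/a_t)] = 3564 m/s.
Δv₂ = v_c2 − v_a = 1136 m/s.
Total Δv = Δv₁ + Δv₂ = 2571 m/s.

Δv_total ≈ 2571 m/s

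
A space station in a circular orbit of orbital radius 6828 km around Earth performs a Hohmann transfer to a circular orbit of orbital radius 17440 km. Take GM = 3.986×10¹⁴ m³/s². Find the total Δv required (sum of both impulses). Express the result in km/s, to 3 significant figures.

Δv_total ≈ 2.71 km/s

r₁ = 6828 km = 6.828×10⁶ m.
r₂ = 17440 km = 1.744×10⁷ m.
Transfer ellipse a_t = (r₁ + r₂)/2 = 1.213×10⁷ m.
At r₁: circular v_c1 = √(μ/r₁) = 7641 m/s; transfer-perigee v_p = √[μ(2/r₁ − 1/a_t)] = 9160 m/s.
Δv₁ = v_p − v_c1 = 1519 m/s.
At r₂: circular v_c2 = √(μ/r₂) = 4781 m/s; transfer-apogee v_a = √[μ(2/r₂ − 1/a_t)] = 3586 m/s.
Δv₂ = v_c2 − v_a = 1194 m/s.
Total Δv = Δv₁ + Δv₂ = 2714 m/s = 2.714 km/s.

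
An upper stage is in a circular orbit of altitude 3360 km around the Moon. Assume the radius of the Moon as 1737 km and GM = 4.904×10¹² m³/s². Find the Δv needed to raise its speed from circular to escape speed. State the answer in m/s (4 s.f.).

Δv ≈ 406.3 m/s

r = 1737 + 3360 = 5097.0 km = 5.0970×10⁶ m.
Circular speed v_c = √(μ/r) = 980.9 m/s.
Escape speed v_esc = √(2μ/r) = √2 × v_c = 1387 m/s.
Δv = v_esc − v_c = 406.3 m/s.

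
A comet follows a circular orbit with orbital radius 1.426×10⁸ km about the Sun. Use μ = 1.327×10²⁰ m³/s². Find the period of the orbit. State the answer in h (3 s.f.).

T ≈ 8160 h

r = 1.426×10⁸ km = 1.426×10¹¹ m.
Kepler's third law: T = 2π√(r³/μ) = 2π√((1.426×10¹¹)³ / 1.327×10²⁰).
r³/μ = 2.185×10¹³ s², so T = 2π × 4.675×10⁶ = 2.937×10⁷ s.
Converting: 2.937×10⁷ s ÷ 3600 = 8159 h.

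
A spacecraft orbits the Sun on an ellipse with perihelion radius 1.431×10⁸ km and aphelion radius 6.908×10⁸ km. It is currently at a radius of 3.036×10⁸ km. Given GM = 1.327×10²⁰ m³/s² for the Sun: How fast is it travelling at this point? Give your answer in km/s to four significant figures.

v ≈ 23.58 km/s

Semi-major axis a = (r_p + r_a)/2 = 4.1695×10⁸ km = 4.170×10¹¹ m.
Vis-viva: v² = μ(2/r − 1/a) = 1.327×10²⁰ × (6.588×10⁻¹² − 2.398×10⁻¹²) = 5.559×10⁸ m²/s².
v = 23580 m/s = 23.58 km/s.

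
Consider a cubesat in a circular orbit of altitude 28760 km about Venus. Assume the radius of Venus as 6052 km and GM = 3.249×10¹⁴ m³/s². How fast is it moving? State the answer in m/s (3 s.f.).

v ≈ 3050 m/s

r = 6052 + 28760 = 34812 km = 3.4812×10⁷ m.
For a circular orbit v = √(μ/r) = √(3.249×10¹⁴ / 3.481×10⁷) = √(9.333×10⁶) = 3055 m/s.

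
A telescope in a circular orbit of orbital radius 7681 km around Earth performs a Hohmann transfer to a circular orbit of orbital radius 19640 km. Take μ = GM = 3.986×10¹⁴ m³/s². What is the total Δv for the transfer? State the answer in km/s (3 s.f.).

r₁ = 7681 km = 7.681×10⁶ m.
r₂ = 19640 km = 1.964×10⁷ m.
Transfer ellipse a_t = (r₁ + r₂)/2 = 1.366×10⁷ m.
At r₁: circular v_c1 = √(μ/r₁) = 7204 m/s; transfer-perigee v_p = √[μ(2/r₁ − 1/a_t)] = 8638 m/s.
Δv₁ = v_p − v_c1 = 1434 m/s.
At r₂: circular v_c2 = √(μ/r₂) = 4505 m/s; transfer-apogee v_a = √[μ(2/r₂ − 1/a_t)] = 3378 m/s.
Δv₂ = v_c2 − v_a = 1127 m/s.
Total Δv = Δv₁ + Δv₂ = 2561 m/s = 2.561 km/s.

Δv_total ≈ 2.56 km/s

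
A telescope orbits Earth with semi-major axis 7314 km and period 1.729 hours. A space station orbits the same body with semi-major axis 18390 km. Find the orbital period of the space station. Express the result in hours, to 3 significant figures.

Kepler's third law: T² ∝ a³, so T₂ = T₁ (a₂/a₁)^(3/2).
a₂/a₁ = 2.514, (a₂/a₁)^(3/2) = 3.987.
T₂ = 1.729 × 3.987 = 6.893 hours.

T₂ ≈ 6.89 hours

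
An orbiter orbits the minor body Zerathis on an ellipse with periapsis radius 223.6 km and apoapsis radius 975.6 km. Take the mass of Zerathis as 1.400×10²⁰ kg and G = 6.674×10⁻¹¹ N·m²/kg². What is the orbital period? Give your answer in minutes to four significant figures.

μ = GM = 6.674×10⁻¹¹ × 1.400×10²⁰ = 9.344×10⁹ m³/s².
Semi-major axis a = (r_p + r_a)/2 = (223.60 + 975.60)/2 = 599.60 km = 5.996×10⁵ m.
By Kepler's third law T = 2π√(a³/μ) = 2π × 4.803×10³ = 3.018×10⁴ s.
= 503.0 minutes.

T ≈ 503.0 minutes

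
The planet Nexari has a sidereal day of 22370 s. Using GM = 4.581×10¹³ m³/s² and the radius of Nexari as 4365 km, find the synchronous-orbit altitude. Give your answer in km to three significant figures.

A synchronous orbit has period T, so by Kepler's third law a = (μT²/4π²)^(1/3).
μT²/4π² = 4.581×10¹³ × (2.237×10⁴)² / 39.48 = 5.807×10²⁰ m³.
a = 8.343×10⁶ m = 8342.8 km.
Altitude h = a − R = 8342.8 − 4365 = 3977.8 km.

h_sync ≈ 3980 km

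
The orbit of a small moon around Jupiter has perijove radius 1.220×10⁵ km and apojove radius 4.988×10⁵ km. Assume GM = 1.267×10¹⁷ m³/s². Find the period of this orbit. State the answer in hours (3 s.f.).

T ≈ 26.8 hours

Semi-major axis a = (r_p + r_a)/2 = (1.2200×10⁵ + 4.9880×10⁵)/2 = 3.1040×10⁵ km = 3.104×10⁸ m.
By Kepler's third law T = 2π√(a³/μ) = 2π × 1.536×10⁴ = 9.653×10⁴ s.
= 26.81 hours.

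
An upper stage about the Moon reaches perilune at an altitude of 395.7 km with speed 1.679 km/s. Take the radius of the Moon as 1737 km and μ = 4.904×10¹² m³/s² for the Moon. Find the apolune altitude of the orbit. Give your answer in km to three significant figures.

r_p = 1737 + 395.7 = 2132.7 km = 2.133×10⁶ m.
Specific energy ε = v²/2 − μ/r = -8.899×10⁵ J/kg, so a = −μ/(2ε) = 2.755×10⁶ m.
The apsides satisfy r_p + r_a = 2a, so the apolune radius is 2a − r_p = 3.378×10⁶ m = 3378.0 km.
Apolune altitude = 3378.0 − 1737 = 1641.0 km.

apolune altitude ≈ 1640 km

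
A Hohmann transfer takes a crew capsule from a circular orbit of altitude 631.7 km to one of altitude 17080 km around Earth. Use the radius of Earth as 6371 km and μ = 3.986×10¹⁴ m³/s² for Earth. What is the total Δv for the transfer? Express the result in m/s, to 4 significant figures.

r₁ = 6371 + 631.7 = 7002.7 km = 7.0027×10⁶ m.
r₂ = 6371 + 17080 = 23451 km = 2.3451×10⁷ m.
Transfer ellipse a_t = (r₁ + r₂)/2 = 1.523×10⁷ m.
At r₁: circular v_c1 = √(μ/r₁) = 7545 m/s; transfer-perigee v_p = √[μ(2/r₁ − 1/a_t)] = 9363 m/s.
Δv₁ = v_p − v_c1 = 1818 m/s.
At r₂: circular v_c2 = √(μ/r₂) = 4123 m/s; transfer-apogee v_a = √[μ(2/r₂ − 1/a_t)] = 2796 m/s.
Δv₂ = v_c2 − v_a = 1327 m/s.
Total Δv = Δv₁ + Δv₂ = 3145 m/s.

Δv_total ≈ 3145 m/s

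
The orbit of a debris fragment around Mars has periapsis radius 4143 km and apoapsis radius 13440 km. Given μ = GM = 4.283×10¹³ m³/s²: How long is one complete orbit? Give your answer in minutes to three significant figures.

Semi-major axis a = (r_p + r_a)/2 = (4143.0 + 13440)/2 = 8791.5 km = 8.792×10⁶ m.
By Kepler's third law T = 2π√(a³/μ) = 2π × 3.983×10³ = 2.503×10⁴ s.
= 417.1 minutes.

T ≈ 417 minutes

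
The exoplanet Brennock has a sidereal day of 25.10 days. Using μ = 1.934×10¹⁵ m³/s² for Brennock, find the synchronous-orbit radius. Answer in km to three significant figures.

r_sync ≈ 6.13×10⁵ km

T = 25.10 days = 2.169×10⁶ s.
A synchronous orbit has period T, so by Kepler's third law a = (μT²/4π²)^(1/3).
μT²/4π² = 1.934×10¹⁵ × (2.169×10⁶)² / 39.48 = 2.304×10²⁶ m³.
a = 6.130×10⁸ m = 6.1304×10⁵ km.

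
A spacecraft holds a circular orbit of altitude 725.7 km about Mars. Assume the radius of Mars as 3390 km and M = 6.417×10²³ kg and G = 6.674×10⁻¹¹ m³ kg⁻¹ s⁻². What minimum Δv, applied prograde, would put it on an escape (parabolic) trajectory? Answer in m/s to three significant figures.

Δv ≈ 1340 m/s

μ = GM = 6.674×10⁻¹¹ × 6.417×10²³ = 4.283×10¹³ m³/s².
r = 3390 + 725.7 = 4115.7 km = 4.1157×10⁶ m.
Circular speed v_c = √(μ/r) = 3226 m/s.
Escape speed v_esc = √(2μ/r) = √2 × v_c = 4562 m/s.
Δv = v_esc − v_c = 1336 m/s.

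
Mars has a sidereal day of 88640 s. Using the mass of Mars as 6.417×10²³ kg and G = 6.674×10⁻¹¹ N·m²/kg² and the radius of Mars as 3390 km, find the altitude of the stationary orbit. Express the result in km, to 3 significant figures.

μ = GM = 6.674×10⁻¹¹ × 6.417×10²³ = 4.283×10¹³ m³/s².
A synchronous orbit has period T, so by Kepler's third law a = (μT²/4π²)^(1/3).
μT²/4π² = 4.283×10¹³ × (8.864×10⁴)² / 39.48 = 8.524×10²¹ m³.
a = 2.043×10⁷ m = 20427 km.
Altitude h = a − R = 20427 − 3390 = 17037 km.

h_sync ≈ 17000 km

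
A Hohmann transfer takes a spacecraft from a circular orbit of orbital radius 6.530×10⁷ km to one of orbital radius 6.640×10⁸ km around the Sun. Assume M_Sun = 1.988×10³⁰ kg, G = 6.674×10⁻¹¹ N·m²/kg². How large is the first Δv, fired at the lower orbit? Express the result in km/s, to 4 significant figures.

μ = GM = 6.674×10⁻¹¹ × 1.988×10³⁰ = 1.327×10²⁰ m³/s².
r₁ = 6.530×10⁷ km = 6.530×10¹⁰ m.
r₂ = 6.640×10⁸ km = 6.640×10¹¹ m.
Transfer ellipse a_t = (r₁ + r₂)/2 = 3.646×10¹¹ m.
At r₁: circular v_c1 = √(μ/r₁) = 45080 m/s; transfer-perihelion v_p = √[μ(2/r₁ − 1/a_t)] = 60830 m/s.
Δv₁ = v_p − v_c1 = 15750 m/s.
= 15.75 km/s.

Δv ≈ 15.75 km/s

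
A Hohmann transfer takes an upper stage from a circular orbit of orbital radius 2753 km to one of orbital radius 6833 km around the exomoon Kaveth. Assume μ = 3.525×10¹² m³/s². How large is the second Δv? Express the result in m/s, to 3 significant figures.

Δv ≈ 174 m/s

r₁ = 2753 km = 2.753×10⁶ m.
r₂ = 6833 km = 6.833×10⁶ m.
Transfer ellipse a_t = (r₁ + r₂)/2 = 4.793×10⁶ m.
At r₁: circular v_c1 = √(μ/r₁) = 1132 m/s; transfer-periapsis v_p = √[μ(2/r₁ − 1/a_t)] = 1351 m/s.
At r₂: circular v_c2 = √(μ/r₂) = 718.2 m/s; transfer-apoapsis v_a = √[μ(2/r₂ − 1/a_t)] = 544.3 m/s.
Δv₂ = v_c2 − v_a = 173.9 m/s.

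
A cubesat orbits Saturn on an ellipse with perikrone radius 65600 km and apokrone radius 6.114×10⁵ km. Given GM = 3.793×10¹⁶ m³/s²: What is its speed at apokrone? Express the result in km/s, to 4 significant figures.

v ≈ 3.467 km/s

Semi-major axis a = (r_p + r_a)/2 = 3.3850×10⁵ km = 3.385×10⁸ m.
Vis-viva: v² = μ(2/r − 1/a) = 3.793×10¹⁶ × (3.271×10⁻⁹ − 2.954×10⁻⁹) = 1.202×10⁷ m²/s².
v = 3467 m/s = 3.467 km/s.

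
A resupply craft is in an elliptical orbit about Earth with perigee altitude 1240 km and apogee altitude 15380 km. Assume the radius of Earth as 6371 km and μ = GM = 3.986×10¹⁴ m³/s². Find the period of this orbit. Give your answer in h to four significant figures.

T ≈ 4.917 h

r_p = 6371 + 1240 = 7611.0 km = 7.6110×10⁶ m.
r_a = 6371 + 15380 = 21751 km = 2.1751×10⁷ m.
Semi-major axis a = (r_p + r_a)/2 = (7611.0 + 21751)/2 = 14681 km = 1.468×10⁷ m.
By Kepler's third law T = 2π√(a³/μ) = 2π × 2.818×10³ = 1.770×10⁴ s.
= 4.917 h.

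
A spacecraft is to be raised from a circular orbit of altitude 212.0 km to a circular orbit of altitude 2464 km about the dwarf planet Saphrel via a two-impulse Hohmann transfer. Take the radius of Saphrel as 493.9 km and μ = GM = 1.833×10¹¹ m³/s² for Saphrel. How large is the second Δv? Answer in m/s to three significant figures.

Δv ≈ 94.4 m/s

r₁ = 493.9 + 212.0 = 705.90 km = 7.0590×10⁵ m.
r₂ = 493.9 + 2464 = 2957.9 km = 2.9579×10⁶ m.
Transfer ellipse a_t = (r₁ + r₂)/2 = 1.832×10⁶ m.
At r₁: circular v_c1 = √(μ/r₁) = 509.6 m/s; transfer-periapsis v_p = √[μ(2/r₁ − 1/a_t)] = 647.5 m/s.
At r₂: circular v_c2 = √(μ/r₂) = 248.9 m/s; transfer-apoapsis v_a = √[μ(2/r₂ − 1/a_t)] = 154.5 m/s.
Δv₂ = v_c2 − v_a = 94.41 m/s.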